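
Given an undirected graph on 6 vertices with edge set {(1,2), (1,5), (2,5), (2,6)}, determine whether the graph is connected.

Step 1: Build adjacency list from edges:
  1: 2, 5
  2: 1, 5, 6
  3: (none)
  4: (none)
  5: 1, 2
  6: 2

Step 2: Run BFS/DFS from vertex 1:
  Visited: {1, 2, 5, 6}
  Reached 4 of 6 vertices

Step 3: Only 4 of 6 vertices reached. Graph is disconnected.
Connected components: {1, 2, 5, 6}, {3}, {4}
Answer: No, the graph is not connected (3 components).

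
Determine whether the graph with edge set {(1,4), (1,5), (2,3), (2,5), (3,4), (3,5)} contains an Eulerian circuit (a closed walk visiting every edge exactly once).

Step 1: Find the degree of each vertex:
  deg(1) = 2
  deg(2) = 2
  deg(3) = 3
  deg(4) = 2
  deg(5) = 3

Step 2: Count vertices with odd degree:
  Odd-degree vertices: 3, 5 (2 total)

Step 3: Apply Euler's theorem:
  - Eulerian circuit exists iff graph is connected and all vertices have even degree
  - Eulerian path exists iff graph is connected and has 0 or 2 odd-degree vertices

Graph is connected with exactly 2 odd-degree vertices (3, 5).
Eulerian path exists (starting and ending at the odd-degree vertices), but no Eulerian circuit.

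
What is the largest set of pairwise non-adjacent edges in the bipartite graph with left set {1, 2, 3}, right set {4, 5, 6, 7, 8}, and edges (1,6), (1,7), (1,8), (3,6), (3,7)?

Step 1: List the neighbors of each left vertex:
  1: 6, 7, 8
  2: (none)
  3: 6, 7

Step 2: Greedily match left vertices, then look for augmenting paths:
  Match 1 -- 6
  Match 3 -- 7
  No augmenting path remains.

Step 3: Verify this is maximum:
  Matching has size 2. The vertex set {1, 3} covers every edge and has size 2; any matching has at most one edge per cover vertex, so 2 is maximum (König's theorem).

Maximum matching: {(1,6), (3,7)}
Size: 2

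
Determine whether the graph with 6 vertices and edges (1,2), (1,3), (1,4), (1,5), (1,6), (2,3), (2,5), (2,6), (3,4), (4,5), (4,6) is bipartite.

Step 1: Attempt 2-coloring using BFS:
  Start at vertex 1, assign color 0
  Color vertex 2 with color 1 (neighbor of 1)
  Color vertex 3 with color 1 (neighbor of 1)
  Color vertex 4 with color 1 (neighbor of 1)
  Color vertex 5 with color 1 (neighbor of 1)
  Color vertex 6 with color 1 (neighbor of 1)

Step 2: Conflict found! Vertices 2 and 3 are adjacent but have the same color.
This means the graph contains an odd cycle.

The graph is NOT bipartite.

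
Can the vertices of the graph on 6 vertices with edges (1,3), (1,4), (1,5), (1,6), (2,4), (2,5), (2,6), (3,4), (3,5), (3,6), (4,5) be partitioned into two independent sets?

Step 1: Attempt 2-coloring using BFS:
  Start at vertex 1, assign color 0
  Color vertex 3 with color 1 (neighbor of 1)
  Color vertex 4 with color 1 (neighbor of 1)
  Color vertex 5 with color 1 (neighbor of 1)
  Color vertex 6 with color 1 (neighbor of 1)

Step 2: Conflict found! Vertices 3 and 4 are adjacent but have the same color.
This means the graph contains an odd cycle.

The graph is NOT bipartite.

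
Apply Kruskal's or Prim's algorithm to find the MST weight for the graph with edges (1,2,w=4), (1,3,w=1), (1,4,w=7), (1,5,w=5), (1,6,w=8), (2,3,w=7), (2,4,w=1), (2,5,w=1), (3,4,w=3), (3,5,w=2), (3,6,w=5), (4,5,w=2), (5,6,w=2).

Apply Kruskal's algorithm (sort edges by weight, add if no cycle):

Sorted edges by weight:
  (1,3) w=1
  (2,5) w=1
  (2,4) w=1
  (3,5) w=2
  (4,5) w=2
  (5,6) w=2
  (3,4) w=3
  (1,2) w=4
  (1,5) w=5
  (3,6) w=5
  (1,4) w=7
  (2,3) w=7
  (1,6) w=8

Add edge (1,3) w=1 -- no cycle. Running total: 1
Add edge (2,5) w=1 -- no cycle. Running total: 2
Add edge (2,4) w=1 -- no cycle. Running total: 3
Add edge (3,5) w=2 -- no cycle. Running total: 5
Skip edge (4,5) w=2 -- would create cycle
Add edge (5,6) w=2 -- no cycle. Running total: 7

MST edges: (1,3,w=1), (2,5,w=1), (2,4,w=1), (3,5,w=2), (5,6,w=2)
Total MST weight: 1 + 1 + 1 + 2 + 2 = 7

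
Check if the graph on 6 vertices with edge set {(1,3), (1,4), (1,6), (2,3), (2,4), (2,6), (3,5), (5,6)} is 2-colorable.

Step 1: Attempt 2-coloring using BFS:
  Start at vertex 1, assign color 0
  Color vertex 3 with color 1 (neighbor of 1)
  Color vertex 4 with color 1 (neighbor of 1)
  Color vertex 6 with color 1 (neighbor of 1)
  Color vertex 2 with color 0 (neighbor of 3)
  Color vertex 5 with color 0 (neighbor of 3)

Step 2: 2-coloring succeeded. No conflicts found.
  Set A (color 0): {1, 2, 5}
  Set B (color 1): {3, 4, 6}

The graph is bipartite with partition {1, 2, 5}, {3, 4, 6}.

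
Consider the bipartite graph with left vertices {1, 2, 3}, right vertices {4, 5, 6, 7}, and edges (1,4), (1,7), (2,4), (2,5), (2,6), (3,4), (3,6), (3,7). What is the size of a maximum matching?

Step 1: List the neighbors of each left vertex:
  1: 4, 7
  2: 4, 5, 6
  3: 4, 6, 7

Step 2: Greedily match left vertices, then look for augmenting paths:
  Match 1 -- 4
  Match 2 -- 5
  Match 3 -- 6
  No augmenting path remains.

Step 3: Verify this is maximum:
  Matching size 3 = min(|L|, |R|) = min(3, 4), which is an upper bound, so this matching is maximum.

Maximum matching: {(1,4), (2,5), (3,6)}
Size: 3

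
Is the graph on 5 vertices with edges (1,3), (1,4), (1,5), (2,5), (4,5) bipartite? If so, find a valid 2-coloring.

Step 1: Attempt 2-coloring using BFS:
  Start at vertex 1, assign color 0
  Color vertex 3 with color 1 (neighbor of 1)
  Color vertex 4 with color 1 (neighbor of 1)
  Color vertex 5 with color 1 (neighbor of 1)

Step 2: Conflict found! Vertices 4 and 5 are adjacent but have the same color.
This means the graph contains an odd cycle.

The graph is NOT bipartite.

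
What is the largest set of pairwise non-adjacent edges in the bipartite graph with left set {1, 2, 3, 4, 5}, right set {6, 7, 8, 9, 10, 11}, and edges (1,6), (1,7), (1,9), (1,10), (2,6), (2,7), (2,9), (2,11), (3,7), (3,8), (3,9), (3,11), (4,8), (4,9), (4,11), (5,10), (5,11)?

Step 1: List the neighbors of each left vertex:
  1: 6, 7, 9, 10
  2: 6, 7, 9, 11
  3: 7, 8, 9, 11
  4: 8, 9, 11
  5: 10, 11

Step 2: Greedily match left vertices, then look for augmenting paths:
  Match 1 -- 6
  Match 2 -- 7
  Match 3 -- 8
  Match 4 -- 9
  Match 5 -- 10
  No augmenting path remains.

Step 3: Verify this is maximum:
  Matching size 5 = min(|L|, |R|) = min(5, 6), which is an upper bound, so this matching is maximum.

Maximum matching: {(1,6), (2,7), (3,8), (4,9), (5,10)}
Size: 5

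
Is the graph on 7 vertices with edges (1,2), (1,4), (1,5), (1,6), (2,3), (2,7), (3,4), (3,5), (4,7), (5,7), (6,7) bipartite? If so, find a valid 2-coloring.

Step 1: Attempt 2-coloring using BFS:
  Start at vertex 1, assign color 0
  Color vertex 2 with color 1 (neighbor of 1)
  Color vertex 4 with color 1 (neighbor of 1)
  Color vertex 5 with color 1 (neighbor of 1)
  Color vertex 6 with color 1 (neighbor of 1)
  Color vertex 3 with color 0 (neighbor of 2)
  Color vertex 7 with color 0 (neighbor of 2)

Step 2: 2-coloring succeeded. No conflicts found.
  Set A (color 0): {1, 3, 7}
  Set B (color 1): {2, 4, 5, 6}

The graph is bipartite with partition {1, 3, 7}, {2, 4, 5, 6}.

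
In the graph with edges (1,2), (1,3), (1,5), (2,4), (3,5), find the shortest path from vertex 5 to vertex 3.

Step 1: Build adjacency list:
  1: 2, 3, 5
  2: 1, 4
  3: 1, 5
  4: 2
  5: 1, 3

Step 2: BFS from vertex 5 to find shortest path to 3:
  vertex 1 reached at distance 1
  vertex 3 reached at distance 1

Step 3: Shortest path: 5 -> 3
Path length: 1 edge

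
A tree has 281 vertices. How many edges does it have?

A tree on n vertices always has exactly n - 1 edges.
For n = 281: edges = 281 - 1 = 280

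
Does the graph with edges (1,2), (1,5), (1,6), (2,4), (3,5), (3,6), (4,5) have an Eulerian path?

Step 1: Find the degree of each vertex:
  deg(1) = 3
  deg(2) = 2
  deg(3) = 2
  deg(4) = 2
  deg(5) = 3
  deg(6) = 2

Step 2: Count vertices with odd degree:
  Odd-degree vertices: 1, 5 (2 total)

Step 3: Apply Euler's theorem:
  - Eulerian circuit exists iff graph is connected and all vertices have even degree
  - Eulerian path exists iff graph is connected and has 0 or 2 odd-degree vertices

Graph is connected with exactly 2 odd-degree vertices (1, 5).
Eulerian path exists (starting and ending at the odd-degree vertices), but no Eulerian circuit.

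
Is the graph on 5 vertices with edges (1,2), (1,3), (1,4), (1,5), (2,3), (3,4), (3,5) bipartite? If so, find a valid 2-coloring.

Step 1: Attempt 2-coloring using BFS:
  Start at vertex 1, assign color 0
  Color vertex 2 with color 1 (neighbor of 1)
  Color vertex 3 with color 1 (neighbor of 1)
  Color vertex 4 with color 1 (neighbor of 1)
  Color vertex 5 with color 1 (neighbor of 1)

Step 2: Conflict found! Vertices 2 and 3 are adjacent but have the same color.
This means the graph contains an odd cycle.

The graph is NOT bipartite.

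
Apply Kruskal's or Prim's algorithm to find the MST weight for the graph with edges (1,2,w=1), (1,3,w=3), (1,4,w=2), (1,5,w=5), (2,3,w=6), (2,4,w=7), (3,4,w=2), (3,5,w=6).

Apply Kruskal's algorithm (sort edges by weight, add if no cycle):

Sorted edges by weight:
  (1,2) w=1
  (1,4) w=2
  (3,4) w=2
  (1,3) w=3
  (1,5) w=5
  (2,3) w=6
  (3,5) w=6
  (2,4) w=7

Add edge (1,2) w=1 -- no cycle. Running total: 1
Add edge (1,4) w=2 -- no cycle. Running total: 3
Add edge (3,4) w=2 -- no cycle. Running total: 5
Skip edge (1,3) w=3 -- would create cycle
Add edge (1,5) w=5 -- no cycle. Running total: 10

MST edges: (1,2,w=1), (1,4,w=2), (3,4,w=2), (1,5,w=5)
Total MST weight: 1 + 2 + 2 + 5 = 10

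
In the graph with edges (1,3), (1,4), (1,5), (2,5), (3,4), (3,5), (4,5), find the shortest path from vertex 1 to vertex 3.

Step 1: Build adjacency list:
  1: 3, 4, 5
  2: 5
  3: 1, 4, 5
  4: 1, 3, 5
  5: 1, 2, 3, 4

Step 2: BFS from vertex 1 to find shortest path to 3:
  vertex 3 reached at distance 1

Step 3: Shortest path: 1 -> 3
Path length: 1 edge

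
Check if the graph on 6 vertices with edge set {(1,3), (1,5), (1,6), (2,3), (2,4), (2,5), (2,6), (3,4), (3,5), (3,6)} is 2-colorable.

Step 1: Attempt 2-coloring using BFS:
  Start at vertex 1, assign color 0
  Color vertex 3 with color 1 (neighbor of 1)
  Color vertex 5 with color 1 (neighbor of 1)
  Color vertex 6 with color 1 (neighbor of 1)
  Color vertex 2 with color 0 (neighbor of 3)
  Color vertex 4 with color 0 (neighbor of 3)

Step 2: Conflict found! Vertices 3 and 5 are adjacent but have the same color.
This means the graph contains an odd cycle.

The graph is NOT bipartite.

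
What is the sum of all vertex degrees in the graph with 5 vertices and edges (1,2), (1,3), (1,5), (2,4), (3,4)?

Step 1: Count edges incident to each vertex:
  deg(1) = 3 (neighbors: 2, 3, 5)
  deg(2) = 2 (neighbors: 1, 4)
  deg(3) = 2 (neighbors: 1, 4)
  deg(4) = 2 (neighbors: 2, 3)
  deg(5) = 1 (neighbors: 1)

Step 2: Sum all degrees:
  3 + 2 + 2 + 2 + 1 = 10

Verification: sum of degrees = 2 * |E| = 2 * 5 = 10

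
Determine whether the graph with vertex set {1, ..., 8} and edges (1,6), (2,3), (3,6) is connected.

Step 1: Build adjacency list from edges:
  1: 6
  2: 3
  3: 2, 6
  4: (none)
  5: (none)
  6: 1, 3
  7: (none)
  8: (none)

Step 2: Run BFS/DFS from vertex 1:
  Visited: {1, 6, 3, 2}
  Reached 4 of 8 vertices

Step 3: Only 4 of 8 vertices reached. Graph is disconnected.
Connected components: {1, 2, 3, 6}, {4}, {5}, {7}, {8}
Answer: No, the graph is not connected (5 components).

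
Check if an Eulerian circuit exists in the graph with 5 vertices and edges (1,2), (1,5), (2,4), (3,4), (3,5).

Step 1: Find the degree of each vertex:
  deg(1) = 2
  deg(2) = 2
  deg(3) = 2
  deg(4) = 2
  deg(5) = 2

Step 2: Count vertices with odd degree:
  All vertices have even degree (0 odd-degree vertices)

Step 3: Apply Euler's theorem:
  - Eulerian circuit exists iff graph is connected and all vertices have even degree
  - Eulerian path exists iff graph is connected and has 0 or 2 odd-degree vertices

Graph is connected with 0 odd-degree vertices.
Both Eulerian circuit and Eulerian path exist.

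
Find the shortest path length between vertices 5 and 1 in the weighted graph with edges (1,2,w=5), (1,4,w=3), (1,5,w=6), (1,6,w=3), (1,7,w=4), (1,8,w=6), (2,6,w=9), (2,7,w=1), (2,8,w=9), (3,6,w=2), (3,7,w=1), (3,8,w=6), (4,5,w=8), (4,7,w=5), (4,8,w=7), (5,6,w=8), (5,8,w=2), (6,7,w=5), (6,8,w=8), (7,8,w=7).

Step 1: Build adjacency list with weights:
  1: 2(w=5), 4(w=3), 5(w=6), 6(w=3), 7(w=4), 8(w=6)
  2: 1(w=5), 6(w=9), 7(w=1), 8(w=9)
  3: 6(w=2), 7(w=1), 8(w=6)
  4: 1(w=3), 5(w=8), 7(w=5), 8(w=7)
  5: 1(w=6), 4(w=8), 6(w=8), 8(w=2)
  6: 1(w=3), 2(w=9), 3(w=2), 5(w=8), 7(w=5), 8(w=8)
  7: 1(w=4), 2(w=1), 3(w=1), 4(w=5), 6(w=5), 8(w=7)
  8: 1(w=6), 2(w=9), 3(w=6), 4(w=7), 5(w=2), 6(w=8), 7(w=7)

Step 2: Apply Dijkstra's algorithm from vertex 5:
  Visit vertex 5 (distance=0)
    Update dist[1] = 6
    Update dist[4] = 8
    Update dist[6] = 8
    Update dist[8] = 2
  Visit vertex 8 (distance=2)
    Update dist[2] = 11
    Update dist[3] = 8
    Update dist[7] = 9
  Visit vertex 1 (distance=6)

Step 3: Shortest path: 5 -> 1
Total weight: 6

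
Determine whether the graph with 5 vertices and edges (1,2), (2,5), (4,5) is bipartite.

Step 1: Attempt 2-coloring using BFS:
  Start at vertex 1, assign color 0
  Color vertex 2 with color 1 (neighbor of 1)
  Color vertex 5 with color 0 (neighbor of 2)
  Color vertex 4 with color 1 (neighbor of 5)
  Start new component at vertex 3, assign color 0

Step 2: 2-coloring succeeded. No conflicts found.
  Set A (color 0): {1, 3, 5}
  Set B (color 1): {2, 4}

The graph is bipartite with partition {1, 3, 5}, {2, 4}.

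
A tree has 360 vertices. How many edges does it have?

A tree on n vertices always has exactly n - 1 edges.
For n = 360: edges = 360 - 1 = 359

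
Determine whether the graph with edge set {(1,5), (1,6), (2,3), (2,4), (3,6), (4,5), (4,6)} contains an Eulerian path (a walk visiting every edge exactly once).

Step 1: Find the degree of each vertex:
  deg(1) = 2
  deg(2) = 2
  deg(3) = 2
  deg(4) = 3
  deg(5) = 2
  deg(6) = 3

Step 2: Count vertices with odd degree:
  Odd-degree vertices: 4, 6 (2 total)

Step 3: Apply Euler's theorem:
  - Eulerian circuit exists iff graph is connected and all vertices have even degree
  - Eulerian path exists iff graph is connected and has 0 or 2 odd-degree vertices

Graph is connected with exactly 2 odd-degree vertices (4, 6).
Eulerian path exists (starting and ending at the odd-degree vertices), but no Eulerian circuit.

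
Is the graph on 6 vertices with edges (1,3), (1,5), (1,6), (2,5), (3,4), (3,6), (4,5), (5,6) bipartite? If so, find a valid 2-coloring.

Step 1: Attempt 2-coloring using BFS:
  Start at vertex 1, assign color 0
  Color vertex 3 with color 1 (neighbor of 1)
  Color vertex 5 with color 1 (neighbor of 1)
  Color vertex 6 with color 1 (neighbor of 1)
  Color vertex 4 with color 0 (neighbor of 3)

Step 2: Conflict found! Vertices 3 and 6 are adjacent but have the same color.
This means the graph contains an odd cycle.

The graph is NOT bipartite.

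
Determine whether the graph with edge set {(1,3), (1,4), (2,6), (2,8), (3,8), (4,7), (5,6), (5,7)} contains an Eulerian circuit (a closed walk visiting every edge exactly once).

Step 1: Find the degree of each vertex:
  deg(1) = 2
  deg(2) = 2
  deg(3) = 2
  deg(4) = 2
  deg(5) = 2
  deg(6) = 2
  deg(7) = 2
  deg(8) = 2

Step 2: Count vertices with odd degree:
  All vertices have even degree (0 odd-degree vertices)

Step 3: Apply Euler's theorem:
  - Eulerian circuit exists iff graph is connected and all vertices have even degree
  - Eulerian path exists iff graph is connected and has 0 or 2 odd-degree vertices

Graph is connected with 0 odd-degree vertices.
Both Eulerian circuit and Eulerian path exist.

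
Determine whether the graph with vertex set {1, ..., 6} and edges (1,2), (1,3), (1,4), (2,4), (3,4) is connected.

Step 1: Build adjacency list from edges:
  1: 2, 3, 4
  2: 1, 4
  3: 1, 4
  4: 1, 2, 3
  5: (none)
  6: (none)

Step 2: Run BFS/DFS from vertex 1:
  Visited: {1, 2, 3, 4}
  Reached 4 of 6 vertices

Step 3: Only 4 of 6 vertices reached. Graph is disconnected.
Connected components: {1, 2, 3, 4}, {5}, {6}
Answer: No, the graph is not connected (3 components).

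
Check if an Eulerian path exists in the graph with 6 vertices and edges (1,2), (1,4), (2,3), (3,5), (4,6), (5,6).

Step 1: Find the degree of each vertex:
  deg(1) = 2
  deg(2) = 2
  deg(3) = 2
  deg(4) = 2
  deg(5) = 2
  deg(6) = 2

Step 2: Count vertices with odd degree:
  All vertices have even degree (0 odd-degree vertices)

Step 3: Apply Euler's theorem:
  - Eulerian circuit exists iff graph is connected and all vertices have even degree
  - Eulerian path exists iff graph is connected and has 0 or 2 odd-degree vertices

Graph is connected with 0 odd-degree vertices.
Both Eulerian circuit and Eulerian path exist.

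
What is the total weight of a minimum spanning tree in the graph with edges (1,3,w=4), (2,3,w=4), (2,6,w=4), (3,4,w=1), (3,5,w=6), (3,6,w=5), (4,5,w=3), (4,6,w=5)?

Apply Kruskal's algorithm (sort edges by weight, add if no cycle):

Sorted edges by weight:
  (3,4) w=1
  (4,5) w=3
  (1,3) w=4
  (2,6) w=4
  (2,3) w=4
  (3,6) w=5
  (4,6) w=5
  (3,5) w=6

Add edge (3,4) w=1 -- no cycle. Running total: 1
Add edge (4,5) w=3 -- no cycle. Running total: 4
Add edge (1,3) w=4 -- no cycle. Running total: 8
Add edge (2,6) w=4 -- no cycle. Running total: 12
Add edge (2,3) w=4 -- no cycle. Running total: 16

MST edges: (3,4,w=1), (4,5,w=3), (1,3,w=4), (2,6,w=4), (2,3,w=4)
Total MST weight: 1 + 3 + 4 + 4 + 4 = 16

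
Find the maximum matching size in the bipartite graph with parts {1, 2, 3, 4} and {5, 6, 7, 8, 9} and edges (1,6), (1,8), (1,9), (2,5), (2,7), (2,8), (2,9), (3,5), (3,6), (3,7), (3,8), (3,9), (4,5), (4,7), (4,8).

Step 1: List the neighbors of each left vertex:
  1: 6, 8, 9
  2: 5, 7, 8, 9
  3: 5, 6, 7, 8, 9
  4: 5, 7, 8

Step 2: Greedily match left vertices, then look for augmenting paths:
  Match 1 -- 6
  Match 2 -- 5
  Match 3 -- 7
  Match 4 -- 8
  No augmenting path remains.

Step 3: Verify this is maximum:
  Matching size 4 = min(|L|, |R|) = min(4, 5), which is an upper bound, so this matching is maximum.

Maximum matching: {(1,6), (2,5), (3,7), (4,8)}
Size: 4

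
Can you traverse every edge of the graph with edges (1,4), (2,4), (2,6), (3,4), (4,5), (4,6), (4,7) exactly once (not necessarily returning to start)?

Step 1: Find the degree of each vertex:
  deg(1) = 1
  deg(2) = 2
  deg(3) = 1
  deg(4) = 6
  deg(5) = 1
  deg(6) = 2
  deg(7) = 1

Step 2: Count vertices with odd degree:
  Odd-degree vertices: 1, 3, 5, 7 (4 total)

Step 3: Apply Euler's theorem:
  - Eulerian circuit exists iff graph is connected and all vertices have even degree
  - Eulerian path exists iff graph is connected and has 0 or 2 odd-degree vertices

Graph has 4 odd-degree vertices (need 0 or 2).
Neither Eulerian path nor Eulerian circuit exists.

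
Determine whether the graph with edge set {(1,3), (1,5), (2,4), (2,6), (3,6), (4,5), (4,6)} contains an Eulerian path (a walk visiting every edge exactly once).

Step 1: Find the degree of each vertex:
  deg(1) = 2
  deg(2) = 2
  deg(3) = 2
  deg(4) = 3
  deg(5) = 2
  deg(6) = 3

Step 2: Count vertices with odd degree:
  Odd-degree vertices: 4, 6 (2 total)

Step 3: Apply Euler's theorem:
  - Eulerian circuit exists iff graph is connected and all vertices have even degree
  - Eulerian path exists iff graph is connected and has 0 or 2 odd-degree vertices

Graph is connected with exactly 2 odd-degree vertices (4, 6).
Eulerian path exists (starting and ending at the odd-degree vertices), but no Eulerian circuit.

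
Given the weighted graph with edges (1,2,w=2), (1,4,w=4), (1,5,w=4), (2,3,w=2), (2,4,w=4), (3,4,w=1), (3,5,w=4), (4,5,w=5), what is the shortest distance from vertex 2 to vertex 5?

Step 1: Build adjacency list with weights:
  1: 2(w=2), 4(w=4), 5(w=4)
  2: 1(w=2), 3(w=2), 4(w=4)
  3: 2(w=2), 4(w=1), 5(w=4)
  4: 1(w=4), 2(w=4), 3(w=1), 5(w=5)
  5: 1(w=4), 3(w=4), 4(w=5)

Step 2: Apply Dijkstra's algorithm from vertex 2:
  Visit vertex 2 (distance=0)
    Update dist[1] = 2
    Update dist[3] = 2
    Update dist[4] = 4
  Visit vertex 1 (distance=2)
    Update dist[5] = 6
  Visit vertex 3 (distance=2)
    Update dist[4] = 3
  Visit vertex 4 (distance=3)
  Visit vertex 5 (distance=6)

Step 3: Shortest path: 2 -> 1 -> 5
Total weight: 2 + 4 = 6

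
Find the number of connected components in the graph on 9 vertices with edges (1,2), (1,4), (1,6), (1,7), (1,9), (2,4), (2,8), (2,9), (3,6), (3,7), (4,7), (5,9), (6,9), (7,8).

Step 1: Build adjacency list from edges:
  1: 2, 4, 6, 7, 9
  2: 1, 4, 8, 9
  3: 6, 7
  4: 1, 2, 7
  5: 9
  6: 1, 3, 9
  7: 1, 3, 4, 8
  8: 2, 7
  9: 1, 2, 5, 6

Step 2: Run BFS/DFS from vertex 1:
  Visited: {1, 2, 4, 6, 7, 9, 8, 3, 5}
  Reached 9 of 9 vertices

Step 3: All 9 vertices reached from vertex 1, so the graph is connected.
Number of connected components: 1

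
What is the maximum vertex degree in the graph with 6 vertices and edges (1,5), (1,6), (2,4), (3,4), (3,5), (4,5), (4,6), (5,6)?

Step 1: Count edges incident to each vertex:
  deg(1) = 2 (neighbors: 5, 6)
  deg(2) = 1 (neighbors: 4)
  deg(3) = 2 (neighbors: 4, 5)
  deg(4) = 4 (neighbors: 2, 3, 5, 6)
  deg(5) = 4 (neighbors: 1, 3, 4, 6)
  deg(6) = 3 (neighbors: 1, 4, 5)

Step 2: Find maximum:
  max(2, 1, 2, 4, 4, 3) = 4 (vertex 4)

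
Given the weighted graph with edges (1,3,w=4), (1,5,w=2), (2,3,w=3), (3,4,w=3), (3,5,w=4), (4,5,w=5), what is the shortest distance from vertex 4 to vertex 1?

Step 1: Build adjacency list with weights:
  1: 3(w=4), 5(w=2)
  2: 3(w=3)
  3: 1(w=4), 2(w=3), 4(w=3), 5(w=4)
  4: 3(w=3), 5(w=5)
  5: 1(w=2), 3(w=4), 4(w=5)

Step 2: Apply Dijkstra's algorithm from vertex 4:
  Visit vertex 4 (distance=0)
    Update dist[3] = 3
    Update dist[5] = 5
  Visit vertex 3 (distance=3)
    Update dist[1] = 7
    Update dist[2] = 6
  Visit vertex 5 (distance=5)
  Visit vertex 2 (distance=6)
  Visit vertex 1 (distance=7)

Step 3: Shortest path: 4 -> 3 -> 1
Total weight: 3 + 4 = 7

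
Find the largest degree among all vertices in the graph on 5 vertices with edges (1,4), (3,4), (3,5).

Step 1: Count edges incident to each vertex:
  deg(1) = 1 (neighbors: 4)
  deg(2) = 0 (neighbors: none)
  deg(3) = 2 (neighbors: 4, 5)
  deg(4) = 2 (neighbors: 1, 3)
  deg(5) = 1 (neighbors: 3)

Step 2: Find maximum:
  max(1, 0, 2, 2, 1) = 2 (vertex 3)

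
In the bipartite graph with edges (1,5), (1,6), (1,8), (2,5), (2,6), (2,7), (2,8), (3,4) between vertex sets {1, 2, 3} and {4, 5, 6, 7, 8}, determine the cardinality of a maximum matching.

Step 1: List the neighbors of each left vertex:
  1: 5, 6, 8
  2: 5, 6, 7, 8
  3: 4

Step 2: Greedily match left vertices, then look for augmenting paths:
  Match 1 -- 5
  Match 2 -- 6
  Match 3 -- 4
  No augmenting path remains.

Step 3: Verify this is maximum:
  Matching size 3 = min(|L|, |R|) = min(3, 5), which is an upper bound, so this matching is maximum.

Maximum matching: {(1,5), (2,6), (3,4)}
Size: 3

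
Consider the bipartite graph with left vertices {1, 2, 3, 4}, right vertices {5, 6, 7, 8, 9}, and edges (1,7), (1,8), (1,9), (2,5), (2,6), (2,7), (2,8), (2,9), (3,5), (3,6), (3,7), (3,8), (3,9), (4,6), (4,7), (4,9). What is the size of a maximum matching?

Step 1: List the neighbors of each left vertex:
  1: 7, 8, 9
  2: 5, 6, 7, 8, 9
  3: 5, 6, 7, 8, 9
  4: 6, 7, 9

Step 2: Greedily match left vertices, then look for augmenting paths:
  Match 1 -- 7
  Match 2 -- 5
  Match 3 -- 6
  Match 4 -- 9
  No augmenting path remains.

Step 3: Verify this is maximum:
  Matching size 4 = min(|L|, |R|) = min(4, 5), which is an upper bound, so this matching is maximum.

Maximum matching: {(1,7), (2,5), (3,6), (4,9)}
Size: 4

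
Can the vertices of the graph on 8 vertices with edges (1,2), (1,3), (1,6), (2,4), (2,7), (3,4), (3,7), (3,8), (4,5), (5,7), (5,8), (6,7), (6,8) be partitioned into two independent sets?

Step 1: Attempt 2-coloring using BFS:
  Start at vertex 1, assign color 0
  Color vertex 2 with color 1 (neighbor of 1)
  Color vertex 3 with color 1 (neighbor of 1)
  Color vertex 6 with color 1 (neighbor of 1)
  Color vertex 4 with color 0 (neighbor of 2)
  Color vertex 7 with color 0 (neighbor of 2)
  Color vertex 8 with color 0 (neighbor of 3)
  Color vertex 5 with color 1 (neighbor of 4)

Step 2: 2-coloring succeeded. No conflicts found.
  Set A (color 0): {1, 4, 7, 8}
  Set B (color 1): {2, 3, 5, 6}

The graph is bipartite with partition {1, 4, 7, 8}, {2, 3, 5, 6}.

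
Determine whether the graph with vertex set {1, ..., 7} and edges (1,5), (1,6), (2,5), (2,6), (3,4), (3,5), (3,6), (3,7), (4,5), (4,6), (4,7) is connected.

Step 1: Build adjacency list from edges:
  1: 5, 6
  2: 5, 6
  3: 4, 5, 6, 7
  4: 3, 5, 6, 7
  5: 1, 2, 3, 4
  6: 1, 2, 3, 4
  7: 3, 4

Step 2: Run BFS/DFS from vertex 1:
  Visited: {1, 5, 6, 2, 3, 4, 7}
  Reached 7 of 7 vertices

Step 3: All 7 vertices reached from vertex 1, so the graph is connected.
Answer: Yes, the graph is connected.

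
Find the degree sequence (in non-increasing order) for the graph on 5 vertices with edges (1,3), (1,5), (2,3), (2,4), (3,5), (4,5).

Step 1: Count edges incident to each vertex:
  deg(1) = 2 (neighbors: 3, 5)
  deg(2) = 2 (neighbors: 3, 4)
  deg(3) = 3 (neighbors: 1, 2, 5)
  deg(4) = 2 (neighbors: 2, 5)
  deg(5) = 3 (neighbors: 1, 3, 4)

Step 2: Sort degrees in non-increasing order:
  Degrees: [2, 2, 3, 2, 3] -> sorted: [3, 3, 2, 2, 2]

Degree sequence: [3, 3, 2, 2, 2]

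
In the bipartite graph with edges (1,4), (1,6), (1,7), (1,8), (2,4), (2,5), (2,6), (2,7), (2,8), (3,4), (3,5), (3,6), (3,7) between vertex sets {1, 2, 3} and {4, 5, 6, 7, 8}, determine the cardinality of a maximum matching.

Step 1: List the neighbors of each left vertex:
  1: 4, 6, 7, 8
  2: 4, 5, 6, 7, 8
  3: 4, 5, 6, 7

Step 2: Greedily match left vertices, then look for augmenting paths:
  Match 1 -- 4
  Match 2 -- 5
  Match 3 -- 6
  No augmenting path remains.

Step 3: Verify this is maximum:
  Matching size 3 = min(|L|, |R|) = min(3, 5), which is an upper bound, so this matching is maximum.

Maximum matching: {(1,4), (2,5), (3,6)}
Size: 3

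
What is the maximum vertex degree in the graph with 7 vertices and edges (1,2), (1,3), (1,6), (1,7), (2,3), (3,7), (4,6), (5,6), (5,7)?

Step 1: Count edges incident to each vertex:
  deg(1) = 4 (neighbors: 2, 3, 6, 7)
  deg(2) = 2 (neighbors: 1, 3)
  deg(3) = 3 (neighbors: 1, 2, 7)
  deg(4) = 1 (neighbors: 6)
  deg(5) = 2 (neighbors: 6, 7)
  deg(6) = 3 (neighbors: 1, 4, 5)
  deg(7) = 3 (neighbors: 1, 3, 5)

Step 2: Find maximum:
  max(4, 2, 3, 1, 2, 3, 3) = 4 (vertex 1)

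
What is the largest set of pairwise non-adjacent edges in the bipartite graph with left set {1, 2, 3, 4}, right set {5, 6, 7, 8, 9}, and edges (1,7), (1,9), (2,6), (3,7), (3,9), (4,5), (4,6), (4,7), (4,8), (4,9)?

Step 1: List the neighbors of each left vertex:
  1: 7, 9
  2: 6
  3: 7, 9
  4: 5, 6, 7, 8, 9

Step 2: Greedily match left vertices, then look for augmenting paths:
  Match 1 -- 7
  Match 2 -- 6
  Match 3 -- 9
  Match 4 -- 5
  No augmenting path remains.

Step 3: Verify this is maximum:
  Matching size 4 = min(|L|, |R|) = min(4, 5), which is an upper bound, so this matching is maximum.

Maximum matching: {(1,7), (2,6), (3,9), (4,5)}
Size: 4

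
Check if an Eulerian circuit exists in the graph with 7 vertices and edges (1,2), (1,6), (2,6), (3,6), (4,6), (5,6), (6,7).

Step 1: Find the degree of each vertex:
  deg(1) = 2
  deg(2) = 2
  deg(3) = 1
  deg(4) = 1
  deg(5) = 1
  deg(6) = 6
  deg(7) = 1

Step 2: Count vertices with odd degree:
  Odd-degree vertices: 3, 4, 5, 7 (4 total)

Step 3: Apply Euler's theorem:
  - Eulerian circuit exists iff graph is connected and all vertices have even degree
  - Eulerian path exists iff graph is connected and has 0 or 2 odd-degree vertices

Graph has 4 odd-degree vertices (need 0 or 2).
Neither Eulerian path nor Eulerian circuit exists.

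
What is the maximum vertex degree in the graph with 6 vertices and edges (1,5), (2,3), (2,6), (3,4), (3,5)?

Step 1: Count edges incident to each vertex:
  deg(1) = 1 (neighbors: 5)
  deg(2) = 2 (neighbors: 3, 6)
  deg(3) = 3 (neighbors: 2, 4, 5)
  deg(4) = 1 (neighbors: 3)
  deg(5) = 2 (neighbors: 1, 3)
  deg(6) = 1 (neighbors: 2)

Step 2: Find maximum:
  max(1, 2, 3, 1, 2, 1) = 3 (vertex 3)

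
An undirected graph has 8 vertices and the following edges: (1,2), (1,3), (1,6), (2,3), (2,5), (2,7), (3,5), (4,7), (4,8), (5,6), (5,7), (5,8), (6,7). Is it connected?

Step 1: Build adjacency list from edges:
  1: 2, 3, 6
  2: 1, 3, 5, 7
  3: 1, 2, 5
  4: 7, 8
  5: 2, 3, 6, 7, 8
  6: 1, 5, 7
  7: 2, 4, 5, 6
  8: 4, 5

Step 2: Run BFS/DFS from vertex 1:
  Visited: {1, 2, 3, 6, 5, 7, 8, 4}
  Reached 8 of 8 vertices

Step 3: All 8 vertices reached from vertex 1, so the graph is connected.
Answer: Yes, the graph is connected.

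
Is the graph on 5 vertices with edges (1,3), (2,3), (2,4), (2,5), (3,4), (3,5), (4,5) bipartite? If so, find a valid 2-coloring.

Step 1: Attempt 2-coloring using BFS:
  Start at vertex 1, assign color 0
  Color vertex 3 with color 1 (neighbor of 1)
  Color vertex 2 with color 0 (neighbor of 3)
  Color vertex 4 with color 0 (neighbor of 3)
  Color vertex 5 with color 0 (neighbor of 3)

Step 2: Conflict found! Vertices 2 and 4 are adjacent but have the same color.
This means the graph contains an odd cycle.

The graph is NOT bipartite.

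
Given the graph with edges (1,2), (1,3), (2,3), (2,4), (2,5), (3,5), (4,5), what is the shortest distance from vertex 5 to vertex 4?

Step 1: Build adjacency list:
  1: 2, 3
  2: 1, 3, 4, 5
  3: 1, 2, 5
  4: 2, 5
  5: 2, 3, 4

Step 2: BFS from vertex 5 to find shortest path to 4:
  vertex 2 reached at distance 1
  vertex 3 reached at distance 1
  vertex 4 reached at distance 1

Step 3: Shortest path: 5 -> 4
Path length: 1 edge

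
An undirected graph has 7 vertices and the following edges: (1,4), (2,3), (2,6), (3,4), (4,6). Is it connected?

Step 1: Build adjacency list from edges:
  1: 4
  2: 3, 6
  3: 2, 4
  4: 1, 3, 6
  5: (none)
  6: 2, 4
  7: (none)

Step 2: Run BFS/DFS from vertex 1:
  Visited: {1, 4, 3, 6, 2}
  Reached 5 of 7 vertices

Step 3: Only 5 of 7 vertices reached. Graph is disconnected.
Connected components: {1, 2, 3, 4, 6}, {5}, {7}
Answer: No, the graph is not connected (3 components).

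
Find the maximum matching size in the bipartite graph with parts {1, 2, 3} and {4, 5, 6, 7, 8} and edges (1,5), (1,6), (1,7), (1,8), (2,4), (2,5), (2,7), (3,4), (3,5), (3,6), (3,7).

Step 1: List the neighbors of each left vertex:
  1: 5, 6, 7, 8
  2: 4, 5, 7
  3: 4, 5, 6, 7

Step 2: Greedily match left vertices, then look for augmenting paths:
  Match 1 -- 5
  Match 2 -- 4
  Match 3 -- 6
  No augmenting path remains.

Step 3: Verify this is maximum:
  Matching size 3 = min(|L|, |R|) = min(3, 5), which is an upper bound, so this matching is maximum.

Maximum matching: {(1,5), (2,4), (3,6)}
Size: 3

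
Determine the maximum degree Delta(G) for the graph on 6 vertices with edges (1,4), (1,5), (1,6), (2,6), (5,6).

Step 1: Count edges incident to each vertex:
  deg(1) = 3 (neighbors: 4, 5, 6)
  deg(2) = 1 (neighbors: 6)
  deg(3) = 0 (neighbors: none)
  deg(4) = 1 (neighbors: 1)
  deg(5) = 2 (neighbors: 1, 6)
  deg(6) = 3 (neighbors: 1, 2, 5)

Step 2: Find maximum:
  max(3, 1, 0, 1, 2, 3) = 3 (vertex 1)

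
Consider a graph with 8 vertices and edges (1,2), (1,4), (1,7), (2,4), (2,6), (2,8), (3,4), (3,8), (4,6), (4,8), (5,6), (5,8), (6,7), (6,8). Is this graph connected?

Step 1: Build adjacency list from edges:
  1: 2, 4, 7
  2: 1, 4, 6, 8
  3: 4, 8
  4: 1, 2, 3, 6, 8
  5: 6, 8
  6: 2, 4, 5, 7, 8
  7: 1, 6
  8: 2, 3, 4, 5, 6

Step 2: Run BFS/DFS from vertex 1:
  Visited: {1, 2, 4, 7, 6, 8, 3, 5}
  Reached 8 of 8 vertices

Step 3: All 8 vertices reached from vertex 1, so the graph is connected.
Answer: Yes, the graph is connected.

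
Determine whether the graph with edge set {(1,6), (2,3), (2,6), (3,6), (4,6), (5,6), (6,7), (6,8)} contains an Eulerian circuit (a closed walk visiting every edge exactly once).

Step 1: Find the degree of each vertex:
  deg(1) = 1
  deg(2) = 2
  deg(3) = 2
  deg(4) = 1
  deg(5) = 1
  deg(6) = 7
  deg(7) = 1
  deg(8) = 1

Step 2: Count vertices with odd degree:
  Odd-degree vertices: 1, 4, 5, 6, 7, 8 (6 total)

Step 3: Apply Euler's theorem:
  - Eulerian circuit exists iff graph is connected and all vertices have even degree
  - Eulerian path exists iff graph is connected and has 0 or 2 odd-degree vertices

Graph has 6 odd-degree vertices (need 0 or 2).
Neither Eulerian path nor Eulerian circuit exists.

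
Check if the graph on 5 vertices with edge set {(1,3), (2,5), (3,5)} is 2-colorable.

Step 1: Attempt 2-coloring using BFS:
  Start at vertex 1, assign color 0
  Color vertex 3 with color 1 (neighbor of 1)
  Color vertex 5 with color 0 (neighbor of 3)
  Color vertex 2 with color 1 (neighbor of 5)
  Start new component at vertex 4, assign color 0

Step 2: 2-coloring succeeded. No conflicts found.
  Set A (color 0): {1, 4, 5}
  Set B (color 1): {2, 3}

The graph is bipartite with partition {1, 4, 5}, {2, 3}.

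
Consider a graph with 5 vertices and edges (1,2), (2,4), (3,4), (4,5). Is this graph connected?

Step 1: Build adjacency list from edges:
  1: 2
  2: 1, 4
  3: 4
  4: 2, 3, 5
  5: 4

Step 2: Run BFS/DFS from vertex 1:
  Visited: {1, 2, 4, 3, 5}
  Reached 5 of 5 vertices

Step 3: All 5 vertices reached from vertex 1, so the graph is connected.
Answer: Yes, the graph is connected.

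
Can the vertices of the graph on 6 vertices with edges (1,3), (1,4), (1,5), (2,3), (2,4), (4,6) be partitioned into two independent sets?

Step 1: Attempt 2-coloring using BFS:
  Start at vertex 1, assign color 0
  Color vertex 3 with color 1 (neighbor of 1)
  Color vertex 4 with color 1 (neighbor of 1)
  Color vertex 5 with color 1 (neighbor of 1)
  Color vertex 2 with color 0 (neighbor of 3)
  Color vertex 6 with color 0 (neighbor of 4)

Step 2: 2-coloring succeeded. No conflicts found.
  Set A (color 0): {1, 2, 6}
  Set B (color 1): {3, 4, 5}

The graph is bipartite with partition {1, 2, 6}, {3, 4, 5}.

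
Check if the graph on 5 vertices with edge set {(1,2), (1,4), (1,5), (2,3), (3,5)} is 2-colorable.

Step 1: Attempt 2-coloring using BFS:
  Start at vertex 1, assign color 0
  Color vertex 2 with color 1 (neighbor of 1)
  Color vertex 4 with color 1 (neighbor of 1)
  Color vertex 5 with color 1 (neighbor of 1)
  Color vertex 3 with color 0 (neighbor of 2)

Step 2: 2-coloring succeeded. No conflicts found.
  Set A (color 0): {1, 3}
  Set B (color 1): {2, 4, 5}

The graph is bipartite with partition {1, 3}, {2, 4, 5}.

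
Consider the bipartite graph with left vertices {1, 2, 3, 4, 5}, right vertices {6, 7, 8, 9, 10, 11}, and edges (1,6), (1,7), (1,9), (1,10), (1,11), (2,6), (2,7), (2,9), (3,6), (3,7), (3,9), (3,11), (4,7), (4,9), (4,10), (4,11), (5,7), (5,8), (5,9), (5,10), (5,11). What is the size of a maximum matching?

Step 1: List the neighbors of each left vertex:
  1: 6, 7, 9, 10, 11
  2: 6, 7, 9
  3: 6, 7, 9, 11
  4: 7, 9, 10, 11
  5: 7, 8, 9, 10, 11

Step 2: Greedily match left vertices, then look for augmenting paths:
  Match 1 -- 6
  Match 2 -- 7
  Match 3 -- 9
  Match 4 -- 10
  Match 5 -- 8
  No augmenting path remains.

Step 3: Verify this is maximum:
  Matching size 5 = min(|L|, |R|) = min(5, 6), which is an upper bound, so this matching is maximum.

Maximum matching: {(1,6), (2,7), (3,9), (4,10), (5,8)}
Size: 5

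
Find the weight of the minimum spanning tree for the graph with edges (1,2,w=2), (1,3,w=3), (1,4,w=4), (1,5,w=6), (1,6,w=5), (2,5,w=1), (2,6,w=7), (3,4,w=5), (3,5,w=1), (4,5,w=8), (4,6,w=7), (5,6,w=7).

Apply Kruskal's algorithm (sort edges by weight, add if no cycle):

Sorted edges by weight:
  (2,5) w=1
  (3,5) w=1
  (1,2) w=2
  (1,3) w=3
  (1,4) w=4
  (1,6) w=5
  (3,4) w=5
  (1,5) w=6
  (2,6) w=7
  (4,6) w=7
  (5,6) w=7
  (4,5) w=8

Add edge (2,5) w=1 -- no cycle. Running total: 1
Add edge (3,5) w=1 -- no cycle. Running total: 2
Add edge (1,2) w=2 -- no cycle. Running total: 4
Skip edge (1,3) w=3 -- would create cycle
Add edge (1,4) w=4 -- no cycle. Running total: 8
Add edge (1,6) w=5 -- no cycle. Running total: 13

MST edges: (2,5,w=1), (3,5,w=1), (1,2,w=2), (1,4,w=4), (1,6,w=5)
Total MST weight: 1 + 1 + 2 + 4 + 5 = 13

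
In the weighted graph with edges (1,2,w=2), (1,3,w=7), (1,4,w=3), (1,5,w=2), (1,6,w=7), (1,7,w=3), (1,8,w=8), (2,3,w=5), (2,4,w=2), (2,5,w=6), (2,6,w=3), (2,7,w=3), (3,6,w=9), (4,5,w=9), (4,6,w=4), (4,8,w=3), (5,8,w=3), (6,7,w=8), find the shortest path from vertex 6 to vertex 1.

Step 1: Build adjacency list with weights:
  1: 2(w=2), 3(w=7), 4(w=3), 5(w=2), 6(w=7), 7(w=3), 8(w=8)
  2: 1(w=2), 3(w=5), 4(w=2), 5(w=6), 6(w=3), 7(w=3)
  3: 1(w=7), 2(w=5), 6(w=9)
  4: 1(w=3), 2(w=2), 5(w=9), 6(w=4), 8(w=3)
  5: 1(w=2), 2(w=6), 4(w=9), 8(w=3)
  6: 1(w=7), 2(w=3), 3(w=9), 4(w=4), 7(w=8)
  7: 1(w=3), 2(w=3), 6(w=8)
  8: 1(w=8), 4(w=3), 5(w=3)

Step 2: Apply Dijkstra's algorithm from vertex 6:
  Visit vertex 6 (distance=0)
    Update dist[1] = 7
    Update dist[2] = 3
    Update dist[3] = 9
    Update dist[4] = 4
    Update dist[7] = 8
  Visit vertex 2 (distance=3)
    Update dist[1] = 5
    Update dist[3] = 8
    Update dist[5] = 9
    Update dist[7] = 6
  Visit vertex 4 (distance=4)
    Update dist[8] = 7
  Visit vertex 1 (distance=5)
    Update dist[5] = 7

Step 3: Shortest path: 6 -> 2 -> 1
Total weight: 3 + 2 = 5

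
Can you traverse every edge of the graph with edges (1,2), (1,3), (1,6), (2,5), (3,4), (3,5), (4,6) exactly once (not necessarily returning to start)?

Step 1: Find the degree of each vertex:
  deg(1) = 3
  deg(2) = 2
  deg(3) = 3
  deg(4) = 2
  deg(5) = 2
  deg(6) = 2

Step 2: Count vertices with odd degree:
  Odd-degree vertices: 1, 3 (2 total)

Step 3: Apply Euler's theorem:
  - Eulerian circuit exists iff graph is connected and all vertices have even degree
  - Eulerian path exists iff graph is connected and has 0 or 2 odd-degree vertices

Graph is connected with exactly 2 odd-degree vertices (1, 3).
Eulerian path exists (starting and ending at the odd-degree vertices), but no Eulerian circuit.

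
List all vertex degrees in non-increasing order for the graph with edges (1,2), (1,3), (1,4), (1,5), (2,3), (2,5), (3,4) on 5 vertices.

Step 1: Count edges incident to each vertex:
  deg(1) = 4 (neighbors: 2, 3, 4, 5)
  deg(2) = 3 (neighbors: 1, 3, 5)
  deg(3) = 3 (neighbors: 1, 2, 4)
  deg(4) = 2 (neighbors: 1, 3)
  deg(5) = 2 (neighbors: 1, 2)

Step 2: Sort degrees in non-increasing order:
  Degrees: [4, 3, 3, 2, 2] -> sorted: [4, 3, 3, 2, 2]

Degree sequence: [4, 3, 3, 2, 2]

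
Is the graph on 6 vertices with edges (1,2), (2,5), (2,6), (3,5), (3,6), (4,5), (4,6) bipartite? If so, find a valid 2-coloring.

Step 1: Attempt 2-coloring using BFS:
  Start at vertex 1, assign color 0
  Color vertex 2 with color 1 (neighbor of 1)
  Color vertex 5 with color 0 (neighbor of 2)
  Color vertex 6 with color 0 (neighbor of 2)
  Color vertex 3 with color 1 (neighbor of 5)
  Color vertex 4 with color 1 (neighbor of 5)

Step 2: 2-coloring succeeded. No conflicts found.
  Set A (color 0): {1, 5, 6}
  Set B (color 1): {2, 3, 4}

The graph is bipartite with partition {1, 5, 6}, {2, 3, 4}.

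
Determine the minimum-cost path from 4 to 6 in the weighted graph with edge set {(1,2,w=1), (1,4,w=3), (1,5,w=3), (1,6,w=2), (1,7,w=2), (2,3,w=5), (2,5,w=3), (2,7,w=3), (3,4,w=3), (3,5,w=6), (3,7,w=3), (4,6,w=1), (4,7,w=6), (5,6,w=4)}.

Step 1: Build adjacency list with weights:
  1: 2(w=1), 4(w=3), 5(w=3), 6(w=2), 7(w=2)
  2: 1(w=1), 3(w=5), 5(w=3), 7(w=3)
  3: 2(w=5), 4(w=3), 5(w=6), 7(w=3)
  4: 1(w=3), 3(w=3), 6(w=1), 7(w=6)
  5: 1(w=3), 2(w=3), 3(w=6), 6(w=4)
  6: 1(w=2), 4(w=1), 5(w=4)
  7: 1(w=2), 2(w=3), 3(w=3), 4(w=6)

Step 2: Apply Dijkstra's algorithm from vertex 4:
  Visit vertex 4 (distance=0)
    Update dist[1] = 3
    Update dist[3] = 3
    Update dist[6] = 1
    Update dist[7] = 6
  Visit vertex 6 (distance=1)
    Update dist[5] = 5

Step 3: Shortest path: 4 -> 6
Total weight: 1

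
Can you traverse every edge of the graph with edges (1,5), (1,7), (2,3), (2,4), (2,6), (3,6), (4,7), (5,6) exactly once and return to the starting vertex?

Step 1: Find the degree of each vertex:
  deg(1) = 2
  deg(2) = 3
  deg(3) = 2
  deg(4) = 2
  deg(5) = 2
  deg(6) = 3
  deg(7) = 2

Step 2: Count vertices with odd degree:
  Odd-degree vertices: 2, 6 (2 total)

Step 3: Apply Euler's theorem:
  - Eulerian circuit exists iff graph is connected and all vertices have even degree
  - Eulerian path exists iff graph is connected and has 0 or 2 odd-degree vertices

Graph is connected with exactly 2 odd-degree vertices (2, 6).
Eulerian path exists (starting and ending at the odd-degree vertices), but no Eulerian circuit.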